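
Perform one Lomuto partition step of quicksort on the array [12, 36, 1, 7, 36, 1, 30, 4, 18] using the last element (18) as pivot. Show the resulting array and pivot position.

Lomuto partition with pivot = 18:

Initial array: [12, 36, 1, 7, 36, 1, 30, 4, 18]

arr[0]=12 <= 18: swap with position 0, array becomes [12, 36, 1, 7, 36, 1, 30, 4, 18]
arr[1]=36 > 18: no swap
arr[2]=1 <= 18: swap with position 1, array becomes [12, 1, 36, 7, 36, 1, 30, 4, 18]
arr[3]=7 <= 18: swap with position 2, array becomes [12, 1, 7, 36, 36, 1, 30, 4, 18]
arr[4]=36 > 18: no swap
arr[5]=1 <= 18: swap with position 3, array becomes [12, 1, 7, 1, 36, 36, 30, 4, 18]
arr[6]=30 > 18: no swap
arr[7]=4 <= 18: swap with position 4, array becomes [12, 1, 7, 1, 4, 36, 30, 36, 18]

Place pivot at position 5: [12, 1, 7, 1, 4, 18, 30, 36, 36]
Pivot position: 5

After partitioning with pivot 18, the array becomes [12, 1, 7, 1, 4, 18, 30, 36, 36]. The pivot is placed at index 5. All elements to the left of the pivot are <= 18, and all elements to the right are > 18.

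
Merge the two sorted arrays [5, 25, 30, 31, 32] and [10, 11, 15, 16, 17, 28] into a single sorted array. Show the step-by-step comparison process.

Merging process:

Compare 5 vs 10: take 5 from left. Merged: [5]
Compare 25 vs 10: take 10 from right. Merged: [5, 10]
Compare 25 vs 11: take 11 from right. Merged: [5, 10, 11]
Compare 25 vs 15: take 15 from right. Merged: [5, 10, 11, 15]
Compare 25 vs 16: take 16 from right. Merged: [5, 10, 11, 15, 16]
Compare 25 vs 17: take 17 from right. Merged: [5, 10, 11, 15, 16, 17]
Compare 25 vs 28: take 25 from left. Merged: [5, 10, 11, 15, 16, 17, 25]
Compare 30 vs 28: take 28 from right. Merged: [5, 10, 11, 15, 16, 17, 25, 28]
Append remaining from left: [30, 31, 32]. Merged: [5, 10, 11, 15, 16, 17, 25, 28, 30, 31, 32]

Final merged array: [5, 10, 11, 15, 16, 17, 25, 28, 30, 31, 32]
Total comparisons: 8

The merged array is [5, 10, 11, 15, 16, 17, 25, 28, 30, 31, 32], requiring 8 comparisons. The merge step runs in O(n) time where n is the total number of elements.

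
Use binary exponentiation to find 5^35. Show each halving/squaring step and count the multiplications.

Computing 5^35 by squaring (build up from 5^1; each line after the first costs one multiplication):

5^1 = 5
5^2 = (5^1)^2 = 5^2 = 25
5^4 = (5^2)^2 = 25^2 = 625
5^8 = (5^4)^2 = 625^2 = 390625
5^16 = (5^8)^2 = 390625^2 = 152587890625
5^17 = 5 * 5^16 = 5 * 152587890625 = 762939453125
5^34 = (5^17)^2 = 762939453125^2 = 582076609134674072265625
5^35 = 5 * 5^34 = 5 * 582076609134674072265625 = 2910383045673370361328125

Result: 2910383045673370361328125
Multiplications needed: 7 (7 lines after 5^1)

5^35 = 2910383045673370361328125. Using exponentiation by squaring, this requires 7 multiplications. The key idea: if the exponent is even, square the half-power; if odd, multiply by the base once.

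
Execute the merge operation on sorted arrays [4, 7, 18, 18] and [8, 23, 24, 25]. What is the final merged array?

Merging process:

Compare 4 vs 8: take 4 from left. Merged: [4]
Compare 7 vs 8: take 7 from left. Merged: [4, 7]
Compare 18 vs 8: take 8 from right. Merged: [4, 7, 8]
Compare 18 vs 23: take 18 from left. Merged: [4, 7, 8, 18]
Compare 18 vs 23: take 18 from left. Merged: [4, 7, 8, 18, 18]
Append remaining from right: [23, 24, 25]. Merged: [4, 7, 8, 18, 18, 23, 24, 25]

Final merged array: [4, 7, 8, 18, 18, 23, 24, 25]
Total comparisons: 5

The merged array is [4, 7, 8, 18, 18, 23, 24, 25], requiring 5 comparisons. The merge step runs in O(n) time where n is the total number of elements.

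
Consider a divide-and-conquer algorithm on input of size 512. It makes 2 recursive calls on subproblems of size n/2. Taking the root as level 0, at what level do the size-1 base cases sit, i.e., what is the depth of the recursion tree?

For divide and conquer with division factor 2:

Problem sizes at each level:
Level 0: 512
Level 1: 256
Level 2: 128
Level 3: 64
Level 4: 32
Level 5: 16
Level 6: 8
Level 7: 4
Level 8: 2
Level 9: 1

The root is level 0 and the size-1 base case is level 9 (the tree spans levels 0 through 9, i.e. 10 levels counting the root), so the depth is the number of divisions: log_2(512) = 9

The recursion tree depth is log_2(512) = 9. At each level, the problem size is divided by 2, so it takes 9 divisions to reduce to a base case of size 1. The algorithm makes 2 recursive calls at each level.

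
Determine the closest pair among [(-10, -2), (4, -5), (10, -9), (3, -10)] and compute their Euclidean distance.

Computing all pairwise distances among 4 points:

d((-10, -2), (4, -5)) = 14.3178
d((-10, -2), (10, -9)) = 21.1896
d((-10, -2), (3, -10)) = 15.2643
d((4, -5), (10, -9)) = 7.2111
d((4, -5), (3, -10)) = 5.099 <-- minimum
d((10, -9), (3, -10)) = 7.0711

Closest pair: (4, -5) and (3, -10) with distance 5.099

The closest pair is (4, -5) and (3, -10) with Euclidean distance 5.099. For 4 points, brute-force pairwise comparison is shown above. For large n, the divide-and-conquer algorithm (sort by x, recurse on halves, check the dividing strip) achieves O(n log n).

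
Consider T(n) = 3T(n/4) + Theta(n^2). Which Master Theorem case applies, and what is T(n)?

Master Theorem for T(n) = 3T(n/4) + O(n^2):

a = 3, b = 4, c = 2
log_b(a) = log_4(3) = 0.7925

Case 3: c = 2 > log_4(3) = 0.7925
T(n) = O(n^2) = O(n^2)

For T(n) = 3T(n/4) + O(n^2): log_4(3) = 0.7925. This is Case 3 of the Master Theorem (c > log_b(a), work dominated by root), giving O(n^2).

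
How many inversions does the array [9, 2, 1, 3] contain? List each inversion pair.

Finding inversions in [9, 2, 1, 3]:

(0, 1): arr[0]=9 > arr[1]=2
(0, 2): arr[0]=9 > arr[2]=1
(0, 3): arr[0]=9 > arr[3]=3
(1, 2): arr[1]=2 > arr[2]=1

Total inversions: 4

The array has 4 inversion(s): (0,1), (0,2), (0,3), (1,2). Each pair (i,j) satisfies i < j and arr[i] > arr[j].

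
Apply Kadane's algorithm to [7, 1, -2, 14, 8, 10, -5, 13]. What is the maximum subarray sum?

Using Kadane's algorithm on [7, 1, -2, 14, 8, 10, -5, 13]:

Scanning through the array:
Position 1 (value 1): max_ending_here = 8, max_so_far = 8
Position 2 (value -2): max_ending_here = 6, max_so_far = 8
Position 3 (value 14): max_ending_here = 20, max_so_far = 20
Position 4 (value 8): max_ending_here = 28, max_so_far = 28
Position 5 (value 10): max_ending_here = 38, max_so_far = 38
Position 6 (value -5): max_ending_here = 33, max_so_far = 38
Position 7 (value 13): max_ending_here = 46, max_so_far = 46

Maximum subarray: [7, 1, -2, 14, 8, 10, -5, 13]
Maximum sum: 46

The maximum subarray is [7, 1, -2, 14, 8, 10, -5, 13] with sum 46. This subarray runs from index 0 to index 7.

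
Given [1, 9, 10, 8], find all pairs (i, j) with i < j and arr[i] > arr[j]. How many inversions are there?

Finding inversions in [1, 9, 10, 8]:

(1, 3): arr[1]=9 > arr[3]=8
(2, 3): arr[2]=10 > arr[3]=8

Total inversions: 2

The array has 2 inversion(s): (1,3), (2,3). Each pair (i,j) satisfies i < j and arr[i] > arr[j].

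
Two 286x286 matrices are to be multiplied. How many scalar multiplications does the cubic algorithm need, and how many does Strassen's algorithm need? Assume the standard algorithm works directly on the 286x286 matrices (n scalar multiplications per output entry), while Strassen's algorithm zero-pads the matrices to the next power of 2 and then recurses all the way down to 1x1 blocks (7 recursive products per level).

Matrix multiplication for 286x286 matrices:

Strassen's algorithm requires power-of-2 dimensions. Pad 286x286 to 512x512 (next power of 2).

Standard algorithm: 286^3 = 23393656 multiplications
Strassen's algorithm: 7^(log2(512)) = 7^9 = 40353607 multiplications
Difference: 23393656 - 40353607 = -16959951 (Strassen uses MORE here due to padding overhead — for small or just-over-power-of-2 n, padding can outweigh the per-level savings)

Standard: 23393656 multiplications (286^3). Strassen: 40353607 multiplications (7^9, after padding to 512x512). Strassen reduces 8 recursive multiplications to 7 at each level.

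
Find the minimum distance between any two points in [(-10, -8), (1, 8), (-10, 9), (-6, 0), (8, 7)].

Computing all pairwise distances among 5 points:

d((-10, -8), (1, 8)) = 19.4165
d((-10, -8), (-10, 9)) = 17.0
d((-10, -8), (-6, 0)) = 8.9443
d((-10, -8), (8, 7)) = 23.4307
d((1, 8), (-10, 9)) = 11.0454
d((1, 8), (-6, 0)) = 10.6301
d((1, 8), (8, 7)) = 7.0711 <-- minimum
d((-10, 9), (-6, 0)) = 9.8489
d((-10, 9), (8, 7)) = 18.1108
d((-6, 0), (8, 7)) = 15.6525

Closest pair: (1, 8) and (8, 7) with distance 7.0711

The closest pair is (1, 8) and (8, 7) with Euclidean distance 7.0711. For 5 points, brute-force pairwise comparison is shown above. For large n, the divide-and-conquer algorithm (sort by x, recurse on halves, check the dividing strip) achieves O(n log n).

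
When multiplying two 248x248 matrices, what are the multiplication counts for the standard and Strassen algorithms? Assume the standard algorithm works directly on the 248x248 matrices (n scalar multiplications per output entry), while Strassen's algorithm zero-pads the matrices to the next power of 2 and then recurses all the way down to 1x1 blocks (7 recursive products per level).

Matrix multiplication for 248x248 matrices:

Strassen's algorithm requires power-of-2 dimensions. Pad 248x248 to 256x256 (next power of 2).

Standard algorithm: 248^3 = 15252992 multiplications
Strassen's algorithm: 7^(log2(256)) = 7^8 = 5764801 multiplications
Savings: 15252992 - 5764801 = 9488191 multiplications

Standard: 15252992 multiplications (248^3). Strassen: 5764801 multiplications (7^8, after padding to 256x256). Strassen reduces 8 recursive multiplications to 7 at each level.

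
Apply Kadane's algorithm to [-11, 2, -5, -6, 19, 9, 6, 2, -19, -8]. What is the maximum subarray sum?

Using Kadane's algorithm on [-11, 2, -5, -6, 19, 9, 6, 2, -19, -8]:

Scanning through the array:
Position 1 (value 2): max_ending_here = 2, max_so_far = 2
Position 2 (value -5): max_ending_here = -3, max_so_far = 2
Position 3 (value -6): max_ending_here = -6, max_so_far = 2
Position 4 (value 19): max_ending_here = 19, max_so_far = 19
Position 5 (value 9): max_ending_here = 28, max_so_far = 28
Position 6 (value 6): max_ending_here = 34, max_so_far = 34
Position 7 (value 2): max_ending_here = 36, max_so_far = 36
Position 8 (value -19): max_ending_here = 17, max_so_far = 36
Position 9 (value -8): max_ending_here = 9, max_so_far = 36

Maximum subarray: [19, 9, 6, 2]
Maximum sum: 36

The maximum subarray is [19, 9, 6, 2] with sum 36. This subarray runs from index 4 to index 7.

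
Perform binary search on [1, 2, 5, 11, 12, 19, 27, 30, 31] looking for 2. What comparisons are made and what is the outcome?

Binary search for 2 in [1, 2, 5, 11, 12, 19, 27, 30, 31]:

lo=0, hi=8, mid=4, arr[mid]=12 -> 12 > 2, search left half
lo=0, hi=3, mid=1, arr[mid]=2 -> Found target at index 1!

Binary search finds 2 at index 1 after 2 comparisons. The search repeatedly halves the search space by comparing with the middle element.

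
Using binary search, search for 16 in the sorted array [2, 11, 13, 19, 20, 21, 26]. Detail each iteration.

Binary search for 16 in [2, 11, 13, 19, 20, 21, 26]:

lo=0, hi=6, mid=3, arr[mid]=19 -> 19 > 16, search left half
lo=0, hi=2, mid=1, arr[mid]=11 -> 11 < 16, search right half
lo=2, hi=2, mid=2, arr[mid]=13 -> 13 < 16, search right half
lo=3 > hi=2, target 16 not found

Binary search determines that 16 is not in the array after 3 comparisons. The search space was exhausted without finding the target.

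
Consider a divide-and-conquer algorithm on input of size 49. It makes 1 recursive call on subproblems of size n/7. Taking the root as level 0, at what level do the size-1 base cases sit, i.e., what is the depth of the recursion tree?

For divide and conquer with division factor 7:

Problem sizes at each level:
Level 0: 49
Level 1: 7
Level 2: 1

The root is level 0 and the size-1 base case is level 2 (the tree spans levels 0 through 2, i.e. 3 levels counting the root), so the depth is the number of divisions: log_7(49) = 2

The recursion tree depth is log_7(49) = 2. At each level, the problem size is divided by 7, so it takes 2 divisions to reduce to a base case of size 1. The algorithm makes 1 recursive call at each level.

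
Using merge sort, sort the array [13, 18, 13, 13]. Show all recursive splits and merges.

Merge sort trace:

Split: [13, 18, 13, 13] -> [13, 18] and [13, 13]
  Split: [13, 18] -> [13] and [18]
  Merge: [13] + [18] -> [13, 18]
  Split: [13, 13] -> [13] and [13]
  Merge: [13] + [13] -> [13, 13]
Merge: [13, 18] + [13, 13] -> [13, 13, 13, 18]

Final sorted array: [13, 13, 13, 18]

The merge sort proceeds by recursively splitting the array and merging sorted halves.
After all merges, the sorted array is [13, 13, 13, 18].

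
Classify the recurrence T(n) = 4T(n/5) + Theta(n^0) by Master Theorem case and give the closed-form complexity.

Master Theorem for T(n) = 4T(n/5) + O(n^0):

a = 4, b = 5, c = 0
log_b(a) = log_5(4) = 0.8614

Case 1: c = 0 < log_5(4) = 0.8614
T(n) = O(n^(log_5 4))

For T(n) = 4T(n/5) + O(n^0): log_5(4) = 0.8614. This is Case 1 of the Master Theorem (c < log_b(a), work dominated by leaves), giving O(n^(log_5 4)).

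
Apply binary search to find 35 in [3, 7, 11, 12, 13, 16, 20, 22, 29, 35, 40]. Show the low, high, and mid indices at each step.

Binary search for 35 in [3, 7, 11, 12, 13, 16, 20, 22, 29, 35, 40]:

lo=0, hi=10, mid=5, arr[mid]=16 -> 16 < 35, search right half
lo=6, hi=10, mid=8, arr[mid]=29 -> 29 < 35, search right half
lo=9, hi=10, mid=9, arr[mid]=35 -> Found target at index 9!

Binary search finds 35 at index 9 after 3 comparisons. The search repeatedly halves the search space by comparing with the middle element.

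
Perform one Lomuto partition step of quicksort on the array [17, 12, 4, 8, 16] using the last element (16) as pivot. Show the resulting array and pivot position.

Lomuto partition with pivot = 16:

Initial array: [17, 12, 4, 8, 16]

arr[0]=17 > 16: no swap
arr[1]=12 <= 16: swap with position 0, array becomes [12, 17, 4, 8, 16]
arr[2]=4 <= 16: swap with position 1, array becomes [12, 4, 17, 8, 16]
arr[3]=8 <= 16: swap with position 2, array becomes [12, 4, 8, 17, 16]

Place pivot at position 3: [12, 4, 8, 16, 17]
Pivot position: 3

After partitioning with pivot 16, the array becomes [12, 4, 8, 16, 17]. The pivot is placed at index 3. All elements to the left of the pivot are <= 16, and all elements to the right are > 16.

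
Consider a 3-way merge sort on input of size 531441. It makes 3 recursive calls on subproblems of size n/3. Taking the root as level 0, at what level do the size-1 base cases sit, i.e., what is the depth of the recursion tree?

For divide and conquer with division factor 3:

Problem sizes at each level:
Level 0: 531441
Level 1: 177147
Level 2: 59049
Level 3: 19683
Level 4: 6561
Level 5: 2187
Level 6: 729
Level 7: 243
Level 8: 81
Level 9: 27
Level 10: 9
Level 11: 3
Level 12: 1

The root is level 0 and the size-1 base case is level 12 (the tree spans levels 0 through 12, i.e. 13 levels counting the root), so the depth is the number of divisions: log_3(531441) = 12

The recursion tree depth is log_3(531441) = 12. At each level, the problem size is divided by 3, so it takes 12 divisions to reduce to a base case of size 1. The algorithm makes 3 recursive calls at each level.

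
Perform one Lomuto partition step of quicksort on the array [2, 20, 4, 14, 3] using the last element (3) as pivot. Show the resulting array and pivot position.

Lomuto partition with pivot = 3:

Initial array: [2, 20, 4, 14, 3]

arr[0]=2 <= 3: swap with position 0, array becomes [2, 20, 4, 14, 3]
arr[1]=20 > 3: no swap
arr[2]=4 > 3: no swap
arr[3]=14 > 3: no swap

Place pivot at position 1: [2, 3, 4, 14, 20]
Pivot position: 1

After partitioning with pivot 3, the array becomes [2, 3, 4, 14, 20]. The pivot is placed at index 1. All elements to the left of the pivot are <= 3, and all elements to the right are > 3.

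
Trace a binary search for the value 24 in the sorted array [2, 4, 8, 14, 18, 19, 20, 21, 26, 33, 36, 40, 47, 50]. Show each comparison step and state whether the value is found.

Binary search for 24 in [2, 4, 8, 14, 18, 19, 20, 21, 26, 33, 36, 40, 47, 50]:

lo=0, hi=13, mid=6, arr[mid]=20 -> 20 < 24, search right half
lo=7, hi=13, mid=10, arr[mid]=36 -> 36 > 24, search left half
lo=7, hi=9, mid=8, arr[mid]=26 -> 26 > 24, search left half
lo=7, hi=7, mid=7, arr[mid]=21 -> 21 < 24, search right half
lo=8 > hi=7, target 24 not found

Binary search determines that 24 is not in the array after 4 comparisons. The search space was exhausted without finding the target.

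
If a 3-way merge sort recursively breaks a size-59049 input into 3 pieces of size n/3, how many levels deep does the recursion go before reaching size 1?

For divide and conquer with division factor 3:

Problem sizes at each level:
Level 0: 59049
Level 1: 19683
Level 2: 6561
Level 3: 2187
Level 4: 729
Level 5: 243
Level 6: 81
Level 7: 27
Level 8: 9
Level 9: 3
Level 10: 1

The root is level 0 and the size-1 base case is level 10 (the tree spans levels 0 through 10, i.e. 11 levels counting the root), so the depth is the number of divisions: log_3(59049) = 10

The recursion tree depth is log_3(59049) = 10. At each level, the problem size is divided by 3, so it takes 10 divisions to reduce to a base case of size 1. The algorithm makes 3 recursive calls at each level.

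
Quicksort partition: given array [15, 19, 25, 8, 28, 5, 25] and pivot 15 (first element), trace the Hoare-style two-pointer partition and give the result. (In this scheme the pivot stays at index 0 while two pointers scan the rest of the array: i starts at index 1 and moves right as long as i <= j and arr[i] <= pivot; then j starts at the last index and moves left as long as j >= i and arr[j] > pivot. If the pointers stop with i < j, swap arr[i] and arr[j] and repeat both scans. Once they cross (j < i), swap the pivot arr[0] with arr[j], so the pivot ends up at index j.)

Hoare-style two-pointer partition with pivot = 15:

Initial array: [15, 19, 25, 8, 28, 5, 25]

Pointers start at i = 1, j = 6.
i stops at index 1 (arr[1]=19 > 15), j stops at index 5 (arr[5]=5 <= 15): swap arr[1] and arr[5], array becomes [15, 5, 25, 8, 28, 19, 25]
i stops at index 2 (arr[2]=25 > 15), j stops at index 3 (arr[3]=8 <= 15): swap arr[2] and arr[3], array becomes [15, 5, 8, 25, 28, 19, 25]
i ends at 3, j ends at 2: the pointers have crossed (j < i), so scanning stops.

Swap pivot arr[0] with arr[2] to place pivot at position 2: [8, 5, 15, 25, 28, 19, 25]
Pivot position: 2

After partitioning with pivot 15, the array becomes [8, 5, 15, 25, 28, 19, 25]. The pivot is placed at index 2. All elements to the left of the pivot are <= 15, and all elements to the right are > 15.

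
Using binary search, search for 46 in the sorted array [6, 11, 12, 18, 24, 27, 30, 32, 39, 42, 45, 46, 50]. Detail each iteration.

Binary search for 46 in [6, 11, 12, 18, 24, 27, 30, 32, 39, 42, 45, 46, 50]:

lo=0, hi=12, mid=6, arr[mid]=30 -> 30 < 46, search right half
lo=7, hi=12, mid=9, arr[mid]=42 -> 42 < 46, search right half
lo=10, hi=12, mid=11, arr[mid]=46 -> Found target at index 11!

Binary search finds 46 at index 11 after 3 comparisons. The search repeatedly halves the search space by comparing with the middle element.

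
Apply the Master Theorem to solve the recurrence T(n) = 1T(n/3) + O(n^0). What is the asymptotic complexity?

Master Theorem for T(n) = 1T(n/3) + O(n^0):

a = 1, b = 3, c = 0
log_b(a) = log_3(1) = 0.0000

Case 2: c = 0 = log_3(1) = 0.0000
T(n) = O(n^0 log n) = O(log n)

For T(n) = 1T(n/3) + O(n^0): log_3(1) = 0.0000. This is Case 2 of the Master Theorem (c = log_b(a), equal work at all levels), giving O(log n).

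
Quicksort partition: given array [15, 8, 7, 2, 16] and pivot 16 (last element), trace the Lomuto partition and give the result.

Lomuto partition with pivot = 16:

Initial array: [15, 8, 7, 2, 16]

arr[0]=15 <= 16: swap with position 0, array becomes [15, 8, 7, 2, 16]
arr[1]=8 <= 16: swap with position 1, array becomes [15, 8, 7, 2, 16]
arr[2]=7 <= 16: swap with position 2, array becomes [15, 8, 7, 2, 16]
arr[3]=2 <= 16: swap with position 3, array becomes [15, 8, 7, 2, 16]

Place pivot at position 4: [15, 8, 7, 2, 16]
Pivot position: 4

After partitioning with pivot 16, the array becomes [15, 8, 7, 2, 16]. The pivot is placed at index 4. All elements to the left of the pivot are <= 16, and all elements to the right are > 16.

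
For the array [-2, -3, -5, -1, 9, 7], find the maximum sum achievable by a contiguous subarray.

Using Kadane's algorithm on [-2, -3, -5, -1, 9, 7]:

Scanning through the array:
Position 1 (value -3): max_ending_here = -3, max_so_far = -2
Position 2 (value -5): max_ending_here = -5, max_so_far = -2
Position 3 (value -1): max_ending_here = -1, max_so_far = -1
Position 4 (value 9): max_ending_here = 9, max_so_far = 9
Position 5 (value 7): max_ending_here = 16, max_so_far = 16

Maximum subarray: [9, 7]
Maximum sum: 16

The maximum subarray is [9, 7] with sum 16. This subarray runs from index 4 to index 5.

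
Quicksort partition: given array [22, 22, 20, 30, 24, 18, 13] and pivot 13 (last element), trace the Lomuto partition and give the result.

Lomuto partition with pivot = 13:

Initial array: [22, 22, 20, 30, 24, 18, 13]

arr[0]=22 > 13: no swap
arr[1]=22 > 13: no swap
arr[2]=20 > 13: no swap
arr[3]=30 > 13: no swap
arr[4]=24 > 13: no swap
arr[5]=18 > 13: no swap

Place pivot at position 0: [13, 22, 20, 30, 24, 18, 22]
Pivot position: 0

After partitioning with pivot 13, the array becomes [13, 22, 20, 30, 24, 18, 22]. The pivot is placed at index 0. All elements to the left of the pivot are <= 13, and all elements to the right are > 13.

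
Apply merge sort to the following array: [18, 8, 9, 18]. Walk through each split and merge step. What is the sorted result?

Merge sort trace:

Split: [18, 8, 9, 18] -> [18, 8] and [9, 18]
  Split: [18, 8] -> [18] and [8]
  Merge: [18] + [8] -> [8, 18]
  Split: [9, 18] -> [9] and [18]
  Merge: [9] + [18] -> [9, 18]
Merge: [8, 18] + [9, 18] -> [8, 9, 18, 18]

Final sorted array: [8, 9, 18, 18]

The merge sort proceeds by recursively splitting the array and merging sorted halves.
After all merges, the sorted array is [8, 9, 18, 18].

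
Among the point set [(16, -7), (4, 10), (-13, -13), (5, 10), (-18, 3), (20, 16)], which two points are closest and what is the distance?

Computing all pairwise distances among 6 points:

d((16, -7), (4, 10)) = 20.8087
d((16, -7), (-13, -13)) = 29.6142
d((16, -7), (5, 10)) = 20.2485
d((16, -7), (-18, 3)) = 35.4401
d((16, -7), (20, 16)) = 23.3452
d((4, 10), (-13, -13)) = 28.6007
d((4, 10), (5, 10)) = 1.0 <-- minimum
d((4, 10), (-18, 3)) = 23.0868
d((4, 10), (20, 16)) = 17.088
d((-13, -13), (5, 10)) = 29.2062
d((-13, -13), (-18, 3)) = 16.7631
d((-13, -13), (20, 16)) = 43.9318
d((5, 10), (-18, 3)) = 24.0416
d((5, 10), (20, 16)) = 16.1555
d((-18, 3), (20, 16)) = 40.1622

Closest pair: (4, 10) and (5, 10) with distance 1.0

The closest pair is (4, 10) and (5, 10) with Euclidean distance 1.0. For 6 points, brute-force pairwise comparison is shown above. For large n, the divide-and-conquer algorithm (sort by x, recurse on halves, check the dividing strip) achieves O(n log n).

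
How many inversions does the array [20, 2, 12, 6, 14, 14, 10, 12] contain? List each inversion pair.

Finding inversions in [20, 2, 12, 6, 14, 14, 10, 12]:

(0, 1): arr[0]=20 > arr[1]=2
(0, 2): arr[0]=20 > arr[2]=12
(0, 3): arr[0]=20 > arr[3]=6
(0, 4): arr[0]=20 > arr[4]=14
(0, 5): arr[0]=20 > arr[5]=14
(0, 6): arr[0]=20 > arr[6]=10
(0, 7): arr[0]=20 > arr[7]=12
(2, 3): arr[2]=12 > arr[3]=6
(2, 6): arr[2]=12 > arr[6]=10
(4, 6): arr[4]=14 > arr[6]=10
(4, 7): arr[4]=14 > arr[7]=12
(5, 6): arr[5]=14 > arr[6]=10
(5, 7): arr[5]=14 > arr[7]=12

Total inversions: 13

The array has 13 inversion(s): (0,1), (0,2), (0,3), (0,4), (0,5), (0,6), (0,7), (2,3), (2,6), (4,6), (4,7), (5,6), (5,7). Each pair (i,j) satisfies i < j and arr[i] > arr[j].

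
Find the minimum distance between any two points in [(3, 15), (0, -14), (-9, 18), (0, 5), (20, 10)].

Computing all pairwise distances among 5 points:

d((3, 15), (0, -14)) = 29.1548
d((3, 15), (-9, 18)) = 12.3693
d((3, 15), (0, 5)) = 10.4403 <-- minimum
d((3, 15), (20, 10)) = 17.72
d((0, -14), (-9, 18)) = 33.2415
d((0, -14), (0, 5)) = 19.0
d((0, -14), (20, 10)) = 31.241
d((-9, 18), (0, 5)) = 15.8114
d((-9, 18), (20, 10)) = 30.0832
d((0, 5), (20, 10)) = 20.6155

Closest pair: (3, 15) and (0, 5) with distance 10.4403

The closest pair is (3, 15) and (0, 5) with Euclidean distance 10.4403. For 5 points, brute-force pairwise comparison is shown above. For large n, the divide-and-conquer algorithm (sort by x, recurse on halves, check the dividing strip) achieves O(n log n).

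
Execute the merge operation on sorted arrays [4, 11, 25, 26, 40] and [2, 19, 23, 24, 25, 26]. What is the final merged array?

Merging process:

Compare 4 vs 2: take 2 from right. Merged: [2]
Compare 4 vs 19: take 4 from left. Merged: [2, 4]
Compare 11 vs 19: take 11 from left. Merged: [2, 4, 11]
Compare 25 vs 19: take 19 from right. Merged: [2, 4, 11, 19]
Compare 25 vs 23: take 23 from right. Merged: [2, 4, 11, 19, 23]
Compare 25 vs 24: take 24 from right. Merged: [2, 4, 11, 19, 23, 24]
Compare 25 vs 25: take 25 from left. Merged: [2, 4, 11, 19, 23, 24, 25]
Compare 26 vs 25: take 25 from right. Merged: [2, 4, 11, 19, 23, 24, 25, 25]
Compare 26 vs 26: take 26 from left. Merged: [2, 4, 11, 19, 23, 24, 25, 25, 26]
Compare 40 vs 26: take 26 from right. Merged: [2, 4, 11, 19, 23, 24, 25, 25, 26, 26]
Append remaining from left: [40]. Merged: [2, 4, 11, 19, 23, 24, 25, 25, 26, 26, 40]

Final merged array: [2, 4, 11, 19, 23, 24, 25, 25, 26, 26, 40]
Total comparisons: 10

The merged array is [2, 4, 11, 19, 23, 24, 25, 25, 26, 26, 40], requiring 10 comparisons. The merge step runs in O(n) time where n is the total number of elements.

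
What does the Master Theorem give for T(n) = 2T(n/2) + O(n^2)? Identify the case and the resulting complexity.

Master Theorem for T(n) = 2T(n/2) + O(n^2):

a = 2, b = 2, c = 2
log_b(a) = log_2(2) = 1.0000

Case 3: c = 2 > log_2(2) = 1.0000
T(n) = O(n^2) = O(n^2)

For T(n) = 2T(n/2) + O(n^2): log_2(2) = 1.0000. This is Case 3 of the Master Theorem (c > log_b(a), work dominated by root), giving O(n^2).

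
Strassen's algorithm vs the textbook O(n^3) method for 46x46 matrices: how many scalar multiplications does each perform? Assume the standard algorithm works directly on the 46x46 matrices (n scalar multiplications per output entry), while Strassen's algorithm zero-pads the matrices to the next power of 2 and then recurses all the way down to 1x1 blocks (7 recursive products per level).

Matrix multiplication for 46x46 matrices:

Strassen's algorithm requires power-of-2 dimensions. Pad 46x46 to 64x64 (next power of 2).

Standard algorithm: 46^3 = 97336 multiplications
Strassen's algorithm: 7^(log2(64)) = 7^6 = 117649 multiplications
Difference: 97336 - 117649 = -20313 (Strassen uses MORE here due to padding overhead — for small or just-over-power-of-2 n, padding can outweigh the per-level savings)

Standard: 97336 multiplications (46^3). Strassen: 117649 multiplications (7^6, after padding to 64x64). Strassen reduces 8 recursive multiplications to 7 at each level.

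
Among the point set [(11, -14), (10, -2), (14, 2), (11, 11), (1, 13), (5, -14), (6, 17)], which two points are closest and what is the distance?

Computing all pairwise distances among 7 points:

d((11, -14), (10, -2)) = 12.0416
d((11, -14), (14, 2)) = 16.2788
d((11, -14), (11, 11)) = 25.0
d((11, -14), (1, 13)) = 28.7924
d((11, -14), (5, -14)) = 6.0
d((11, -14), (6, 17)) = 31.4006
d((10, -2), (14, 2)) = 5.6569 <-- minimum
d((10, -2), (11, 11)) = 13.0384
d((10, -2), (1, 13)) = 17.4929
d((10, -2), (5, -14)) = 13.0
d((10, -2), (6, 17)) = 19.4165
d((14, 2), (11, 11)) = 9.4868
d((14, 2), (1, 13)) = 17.0294
d((14, 2), (5, -14)) = 18.3576
d((14, 2), (6, 17)) = 17.0
d((11, 11), (1, 13)) = 10.198
d((11, 11), (5, -14)) = 25.7099
d((11, 11), (6, 17)) = 7.8102
d((1, 13), (5, -14)) = 27.2947
d((1, 13), (6, 17)) = 6.4031
d((5, -14), (6, 17)) = 31.0161

Closest pair: (10, -2) and (14, 2) with distance 5.6569

The closest pair is (10, -2) and (14, 2) with Euclidean distance 5.6569. For 7 points, brute-force pairwise comparison is shown above. For large n, the divide-and-conquer algorithm (sort by x, recurse on halves, check the dividing strip) achieves O(n log n).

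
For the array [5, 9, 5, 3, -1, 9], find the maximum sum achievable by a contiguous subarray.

Using Kadane's algorithm on [5, 9, 5, 3, -1, 9]:

Scanning through the array:
Position 1 (value 9): max_ending_here = 14, max_so_far = 14
Position 2 (value 5): max_ending_here = 19, max_so_far = 19
Position 3 (value 3): max_ending_here = 22, max_so_far = 22
Position 4 (value -1): max_ending_here = 21, max_so_far = 22
Position 5 (value 9): max_ending_here = 30, max_so_far = 30

Maximum subarray: [5, 9, 5, 3, -1, 9]
Maximum sum: 30

The maximum subarray is [5, 9, 5, 3, -1, 9] with sum 30. This subarray runs from index 0 to index 5.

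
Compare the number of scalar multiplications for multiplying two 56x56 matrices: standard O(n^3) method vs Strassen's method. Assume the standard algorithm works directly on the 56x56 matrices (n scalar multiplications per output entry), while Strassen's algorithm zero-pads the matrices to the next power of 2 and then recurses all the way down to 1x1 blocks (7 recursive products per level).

Matrix multiplication for 56x56 matrices:

Strassen's algorithm requires power-of-2 dimensions. Pad 56x56 to 64x64 (next power of 2).

Standard algorithm: 56^3 = 175616 multiplications
Strassen's algorithm: 7^(log2(64)) = 7^6 = 117649 multiplications
Savings: 175616 - 117649 = 57967 multiplications

Standard: 175616 multiplications (56^3). Strassen: 117649 multiplications (7^6, after padding to 64x64). Strassen reduces 8 recursive multiplications to 7 at each level.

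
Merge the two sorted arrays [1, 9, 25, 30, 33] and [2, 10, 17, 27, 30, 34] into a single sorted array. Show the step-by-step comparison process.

Merging process:

Compare 1 vs 2: take 1 from left. Merged: [1]
Compare 9 vs 2: take 2 from right. Merged: [1, 2]
Compare 9 vs 10: take 9 from left. Merged: [1, 2, 9]
Compare 25 vs 10: take 10 from right. Merged: [1, 2, 9, 10]
Compare 25 vs 17: take 17 from right. Merged: [1, 2, 9, 10, 17]
Compare 25 vs 27: take 25 from left. Merged: [1, 2, 9, 10, 17, 25]
Compare 30 vs 27: take 27 from right. Merged: [1, 2, 9, 10, 17, 25, 27]
Compare 30 vs 30: take 30 from left. Merged: [1, 2, 9, 10, 17, 25, 27, 30]
Compare 33 vs 30: take 30 from right. Merged: [1, 2, 9, 10, 17, 25, 27, 30, 30]
Compare 33 vs 34: take 33 from left. Merged: [1, 2, 9, 10, 17, 25, 27, 30, 30, 33]
Append remaining from right: [34]. Merged: [1, 2, 9, 10, 17, 25, 27, 30, 30, 33, 34]

Final merged array: [1, 2, 9, 10, 17, 25, 27, 30, 30, 33, 34]
Total comparisons: 10

The merged array is [1, 2, 9, 10, 17, 25, 27, 30, 30, 33, 34], requiring 10 comparisons. The merge step runs in O(n) time where n is the total number of elements.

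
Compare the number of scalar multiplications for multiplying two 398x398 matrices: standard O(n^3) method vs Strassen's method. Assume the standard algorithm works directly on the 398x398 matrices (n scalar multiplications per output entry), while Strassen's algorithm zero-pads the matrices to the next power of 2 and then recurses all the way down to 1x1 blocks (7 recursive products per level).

Matrix multiplication for 398x398 matrices:

Strassen's algorithm requires power-of-2 dimensions. Pad 398x398 to 512x512 (next power of 2).

Standard algorithm: 398^3 = 63044792 multiplications
Strassen's algorithm: 7^(log2(512)) = 7^9 = 40353607 multiplications
Savings: 63044792 - 40353607 = 22691185 multiplications

Standard: 63044792 multiplications (398^3). Strassen: 40353607 multiplications (7^9, after padding to 512x512). Strassen reduces 8 recursive multiplications to 7 at each level.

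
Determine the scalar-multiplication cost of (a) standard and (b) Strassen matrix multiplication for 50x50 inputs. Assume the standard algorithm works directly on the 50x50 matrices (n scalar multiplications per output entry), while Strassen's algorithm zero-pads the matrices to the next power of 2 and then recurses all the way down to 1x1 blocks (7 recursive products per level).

Matrix multiplication for 50x50 matrices:

Strassen's algorithm requires power-of-2 dimensions. Pad 50x50 to 64x64 (next power of 2).

Standard algorithm: 50^3 = 125000 multiplications
Strassen's algorithm: 7^(log2(64)) = 7^6 = 117649 multiplications
Savings: 125000 - 117649 = 7351 multiplications

Standard: 125000 multiplications (50^3). Strassen: 117649 multiplications (7^6, after padding to 64x64). Strassen reduces 8 recursive multiplications to 7 at each level.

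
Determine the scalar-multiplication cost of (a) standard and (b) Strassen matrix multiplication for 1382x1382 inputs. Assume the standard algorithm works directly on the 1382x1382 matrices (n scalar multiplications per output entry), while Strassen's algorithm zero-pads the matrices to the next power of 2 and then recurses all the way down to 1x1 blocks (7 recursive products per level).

Matrix multiplication for 1382x1382 matrices:

Strassen's algorithm requires power-of-2 dimensions. Pad 1382x1382 to 2048x2048 (next power of 2).

Standard algorithm: 1382^3 = 2639514968 multiplications
Strassen's algorithm: 7^(log2(2048)) = 7^11 = 1977326743 multiplications
Savings: 2639514968 - 1977326743 = 662188225 multiplications

Standard: 2639514968 multiplications (1382^3). Strassen: 1977326743 multiplications (7^11, after padding to 2048x2048). Strassen reduces 8 recursive multiplications to 7 at each level.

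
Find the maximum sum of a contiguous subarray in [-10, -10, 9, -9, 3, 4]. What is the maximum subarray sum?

Using Kadane's algorithm on [-10, -10, 9, -9, 3, 4]:

Scanning through the array:
Position 1 (value -10): max_ending_here = -10, max_so_far = -10
Position 2 (value 9): max_ending_here = 9, max_so_far = 9
Position 3 (value -9): max_ending_here = 0, max_so_far = 9
Position 4 (value 3): max_ending_here = 3, max_so_far = 9
Position 5 (value 4): max_ending_here = 7, max_so_far = 9

Maximum subarray: [9]
Maximum sum: 9

The maximum subarray is [9] with sum 9. This subarray runs from index 2 to index 2.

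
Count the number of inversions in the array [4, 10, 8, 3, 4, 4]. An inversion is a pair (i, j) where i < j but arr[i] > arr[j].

Finding inversions in [4, 10, 8, 3, 4, 4]:

(0, 3): arr[0]=4 > arr[3]=3
(1, 2): arr[1]=10 > arr[2]=8
(1, 3): arr[1]=10 > arr[3]=3
(1, 4): arr[1]=10 > arr[4]=4
(1, 5): arr[1]=10 > arr[5]=4
(2, 3): arr[2]=8 > arr[3]=3
(2, 4): arr[2]=8 > arr[4]=4
(2, 5): arr[2]=8 > arr[5]=4

Total inversions: 8

The array has 8 inversion(s): (0,3), (1,2), (1,3), (1,4), (1,5), (2,3), (2,4), (2,5). Each pair (i,j) satisfies i < j and arr[i] > arr[j].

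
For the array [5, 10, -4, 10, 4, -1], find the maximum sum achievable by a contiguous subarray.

Using Kadane's algorithm on [5, 10, -4, 10, 4, -1]:

Scanning through the array:
Position 1 (value 10): max_ending_here = 15, max_so_far = 15
Position 2 (value -4): max_ending_here = 11, max_so_far = 15
Position 3 (value 10): max_ending_here = 21, max_so_far = 21
Position 4 (value 4): max_ending_here = 25, max_so_far = 25
Position 5 (value -1): max_ending_here = 24, max_so_far = 25

Maximum subarray: [5, 10, -4, 10, 4]
Maximum sum: 25

The maximum subarray is [5, 10, -4, 10, 4] with sum 25. This subarray runs from index 0 to index 4.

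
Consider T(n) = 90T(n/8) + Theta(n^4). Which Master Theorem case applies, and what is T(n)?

Master Theorem for T(n) = 90T(n/8) + O(n^4):

a = 90, b = 8, c = 4
log_b(a) = log_8(90) = 2.1640

Case 3: c = 4 > log_8(90) = 2.1640
T(n) = O(n^4) = O(n^4)

For T(n) = 90T(n/8) + O(n^4): log_8(90) = 2.1640. This is Case 3 of the Master Theorem (c > log_b(a), work dominated by root), giving O(n^4).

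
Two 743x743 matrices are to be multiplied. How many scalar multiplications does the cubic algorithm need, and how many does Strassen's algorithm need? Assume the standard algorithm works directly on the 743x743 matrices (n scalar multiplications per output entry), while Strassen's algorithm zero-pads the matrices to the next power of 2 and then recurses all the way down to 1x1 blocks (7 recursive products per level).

Matrix multiplication for 743x743 matrices:

Strassen's algorithm requires power-of-2 dimensions. Pad 743x743 to 1024x1024 (next power of 2).

Standard algorithm: 743^3 = 410172407 multiplications
Strassen's algorithm: 7^(log2(1024)) = 7^10 = 282475249 multiplications
Savings: 410172407 - 282475249 = 127697158 multiplications

Standard: 410172407 multiplications (743^3). Strassen: 282475249 multiplications (7^10, after padding to 1024x1024). Strassen reduces 8 recursive multiplications to 7 at each level.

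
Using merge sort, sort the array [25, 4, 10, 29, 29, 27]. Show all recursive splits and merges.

Merge sort trace:

Split: [25, 4, 10, 29, 29, 27] -> [25, 4, 10] and [29, 29, 27]
  Split: [25, 4, 10] -> [25] and [4, 10]
    Split: [4, 10] -> [4] and [10]
    Merge: [4] + [10] -> [4, 10]
  Merge: [25] + [4, 10] -> [4, 10, 25]
  Split: [29, 29, 27] -> [29] and [29, 27]
    Split: [29, 27] -> [29] and [27]
    Merge: [29] + [27] -> [27, 29]
  Merge: [29] + [27, 29] -> [27, 29, 29]
Merge: [4, 10, 25] + [27, 29, 29] -> [4, 10, 25, 27, 29, 29]

Final sorted array: [4, 10, 25, 27, 29, 29]

The merge sort proceeds by recursively splitting the array and merging sorted halves.
After all merges, the sorted array is [4, 10, 25, 27, 29, 29].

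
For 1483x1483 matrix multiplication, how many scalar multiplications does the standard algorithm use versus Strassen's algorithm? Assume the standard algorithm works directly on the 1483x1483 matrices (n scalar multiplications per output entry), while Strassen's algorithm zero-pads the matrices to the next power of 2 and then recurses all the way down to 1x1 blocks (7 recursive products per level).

Matrix multiplication for 1483x1483 matrices:

Strassen's algorithm requires power-of-2 dimensions. Pad 1483x1483 to 2048x2048 (next power of 2).

Standard algorithm: 1483^3 = 3261545587 multiplications
Strassen's algorithm: 7^(log2(2048)) = 7^11 = 1977326743 multiplications
Savings: 3261545587 - 1977326743 = 1284218844 multiplications

Standard: 3261545587 multiplications (1483^3). Strassen: 1977326743 multiplications (7^11, after padding to 2048x2048). Strassen reduces 8 recursive multiplications to 7 at each level.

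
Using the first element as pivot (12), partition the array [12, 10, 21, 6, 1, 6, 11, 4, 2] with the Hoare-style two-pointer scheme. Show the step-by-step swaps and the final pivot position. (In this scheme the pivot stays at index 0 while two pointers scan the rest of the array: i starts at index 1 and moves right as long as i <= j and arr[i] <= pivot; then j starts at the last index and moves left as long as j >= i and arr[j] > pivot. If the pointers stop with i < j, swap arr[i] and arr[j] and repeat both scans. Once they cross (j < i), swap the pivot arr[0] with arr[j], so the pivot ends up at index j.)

Hoare-style two-pointer partition with pivot = 12:

Initial array: [12, 10, 21, 6, 1, 6, 11, 4, 2]

Pointers start at i = 1, j = 8.
i stops at index 2 (arr[2]=21 > 12), j stops at index 8 (arr[8]=2 <= 12): swap arr[2] and arr[8], array becomes [12, 10, 2, 6, 1, 6, 11, 4, 21]
i ends at 8, j ends at 7: the pointers have crossed (j < i), so scanning stops.

Swap pivot arr[0] with arr[7] to place pivot at position 7: [4, 10, 2, 6, 1, 6, 11, 12, 21]
Pivot position: 7

After partitioning with pivot 12, the array becomes [4, 10, 2, 6, 1, 6, 11, 12, 21]. The pivot is placed at index 7. All elements to the left of the pivot are <= 12, and all elements to the right are > 12.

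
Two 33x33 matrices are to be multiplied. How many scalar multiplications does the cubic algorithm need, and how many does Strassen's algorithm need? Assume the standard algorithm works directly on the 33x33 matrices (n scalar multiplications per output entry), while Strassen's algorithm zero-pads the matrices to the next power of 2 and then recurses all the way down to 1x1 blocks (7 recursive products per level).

Matrix multiplication for 33x33 matrices:

Strassen's algorithm requires power-of-2 dimensions. Pad 33x33 to 64x64 (next power of 2).

Standard algorithm: 33^3 = 35937 multiplications
Strassen's algorithm: 7^(log2(64)) = 7^6 = 117649 multiplications
Difference: 35937 - 117649 = -81712 (Strassen uses MORE here due to padding overhead — for small or just-over-power-of-2 n, padding can outweigh the per-level savings)

Standard: 35937 multiplications (33^3). Strassen: 117649 multiplications (7^6, after padding to 64x64). Strassen reduces 8 recursive multiplications to 7 at each level.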